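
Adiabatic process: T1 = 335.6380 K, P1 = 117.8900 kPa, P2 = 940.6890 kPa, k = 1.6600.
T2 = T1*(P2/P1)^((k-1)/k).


(k-1)/k = 0.3976
(P2/P1)^exp = 2.2836
T2 = 335.6380 * 2.2836 = 766.4527 K

766.4527 K


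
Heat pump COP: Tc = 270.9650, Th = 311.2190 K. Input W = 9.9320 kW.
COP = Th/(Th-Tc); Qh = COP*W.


COP = 311.2190 / 40.2540 = 7.7314
Qh = 7.7314 * 9.9320 = 76.7881 kW

COP = 7.7314, Qh = 76.7881 kW


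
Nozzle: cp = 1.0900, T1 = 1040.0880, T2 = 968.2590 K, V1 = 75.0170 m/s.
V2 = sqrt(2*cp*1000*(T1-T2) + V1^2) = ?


dT = 71.8290 K
2*cp*1000*dT = 156587.2200
V1^2 = 5627.5503
V2 = sqrt(162214.7703) = 402.7589 m/s

402.7589 m/s


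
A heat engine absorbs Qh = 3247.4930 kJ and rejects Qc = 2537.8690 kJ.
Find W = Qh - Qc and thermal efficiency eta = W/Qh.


W = 3247.4930 - 2537.8690 = 709.6240 kJ
eta = 709.6240 / 3247.4930 = 0.2185 = 21.8514%

W = 709.6240 kJ, eta = 21.8514%


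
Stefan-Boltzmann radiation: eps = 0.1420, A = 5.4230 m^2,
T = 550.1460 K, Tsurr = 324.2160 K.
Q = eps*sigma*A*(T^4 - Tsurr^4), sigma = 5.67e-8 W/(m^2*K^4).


T^4 = 9.1603e+10
Tsurr^4 = 1.1049e+10
Q = 0.1420 * 5.67e-8 * 5.4230 * 8.0554e+10 = 3517.2118 W

3517.2118 W


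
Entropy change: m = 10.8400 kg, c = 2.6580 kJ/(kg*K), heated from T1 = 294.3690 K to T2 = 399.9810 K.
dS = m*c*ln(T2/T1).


T2/T1 = 1.3588
ln(T2/T1) = 0.3066
dS = 10.8400 * 2.6580 * 0.3066 = 8.8335 kJ/K

8.8335 kJ/K


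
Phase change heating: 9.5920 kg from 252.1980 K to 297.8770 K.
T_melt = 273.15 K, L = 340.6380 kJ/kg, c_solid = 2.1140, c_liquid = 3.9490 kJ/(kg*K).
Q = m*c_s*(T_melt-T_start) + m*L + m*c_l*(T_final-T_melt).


Q1 (sensible, solid) = 9.5920 * 2.1140 * 20.9520 = 424.8539 kJ
Q2 (latent) = 9.5920 * 340.6380 = 3267.3997 kJ
Q3 (sensible, liquid) = 9.5920 * 3.9490 * 24.7270 = 936.6293 kJ
Q_total = 4628.8829 kJ

4628.8829 kJ


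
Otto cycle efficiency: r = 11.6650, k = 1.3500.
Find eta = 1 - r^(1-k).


r^(k-1) = 2.3627
eta = 1 - 1/2.3627 = 0.5768 = 57.6756%

57.6756%


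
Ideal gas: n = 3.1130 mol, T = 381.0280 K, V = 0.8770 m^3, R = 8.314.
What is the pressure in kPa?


P = nRT/V = 3.1130 * 8.314 * 381.0280 / 0.8770
= 9861.5693 / 0.8770 = 11244.6629 Pa = 11.2447 kPa

11.2447 kPa


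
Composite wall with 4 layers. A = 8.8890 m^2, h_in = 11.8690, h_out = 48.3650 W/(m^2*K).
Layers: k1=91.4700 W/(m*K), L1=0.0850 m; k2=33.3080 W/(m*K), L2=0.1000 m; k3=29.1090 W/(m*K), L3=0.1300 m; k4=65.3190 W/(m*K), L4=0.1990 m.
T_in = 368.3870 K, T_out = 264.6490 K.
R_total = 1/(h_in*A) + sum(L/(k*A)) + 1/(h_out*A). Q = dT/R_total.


R_conv_in = 1/(11.8690*8.8890) = 0.0095
R_1 = 0.0850/(91.4700*8.8890) = 0.0001
R_2 = 0.1000/(33.3080*8.8890) = 0.0003
R_3 = 0.1300/(29.1090*8.8890) = 0.0005
R_4 = 0.1990/(65.3190*8.8890) = 0.0003
R_conv_out = 1/(48.3650*8.8890) = 0.0023
R_total = 0.0131 K/W
Q = 103.7380 / 0.0131 = 7923.8707 W

R_total = 0.0131 K/W, Q = 7923.8707 W


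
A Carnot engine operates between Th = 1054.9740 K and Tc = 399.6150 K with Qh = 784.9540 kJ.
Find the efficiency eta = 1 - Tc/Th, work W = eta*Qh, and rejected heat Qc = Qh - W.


eta = 1 - 399.6150/1054.9740 = 0.6212
W = 0.6212 * 784.9540 = 487.6202 kJ
Qc = 784.9540 - 487.6202 = 297.3338 kJ

eta = 62.1209%, W = 487.6202 kJ, Qc = 297.3338 kJ


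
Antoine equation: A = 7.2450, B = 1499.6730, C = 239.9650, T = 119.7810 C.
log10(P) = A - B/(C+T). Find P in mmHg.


C+T = 359.7460
B/(C+T) = 4.1687
log10(P) = 7.2450 - 4.1687 = 3.0763
P = 10^3.0763 = 1192.0663 mmHg

1192.0663 mmHg


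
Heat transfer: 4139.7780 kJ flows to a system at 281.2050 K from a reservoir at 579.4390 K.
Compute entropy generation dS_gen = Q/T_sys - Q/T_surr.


dS_sys = 4139.7780/281.2050 = 14.7216 kJ/K
dS_surr = -4139.7780/579.4390 = -7.1445 kJ/K
dS_gen = 14.7216 - 7.1445 = 7.5771 kJ/K (irreversible)

dS_gen = 7.5771 kJ/K, irreversible


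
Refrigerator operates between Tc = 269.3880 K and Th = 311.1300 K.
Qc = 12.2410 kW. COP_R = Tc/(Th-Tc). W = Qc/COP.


COP = 269.3880 / 41.7420 = 6.4536
W = 12.2410 / 6.4536 = 1.8968 kW

COP = 6.4536, W = 1.8968 kW


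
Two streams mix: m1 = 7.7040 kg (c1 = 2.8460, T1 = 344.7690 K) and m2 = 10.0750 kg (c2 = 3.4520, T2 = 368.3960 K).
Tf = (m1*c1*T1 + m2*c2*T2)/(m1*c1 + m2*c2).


num = 20371.6693
den = 56.7045
Tf = 359.2603 K

359.2603 K


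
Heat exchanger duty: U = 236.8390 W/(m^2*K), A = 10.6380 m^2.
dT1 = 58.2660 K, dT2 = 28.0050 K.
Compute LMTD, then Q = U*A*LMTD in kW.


LMTD = 41.3043 K
Q = 236.8390 * 10.6380 * 41.3043 = 104065.8947 W = 104.0659 kW

104.0659 kW


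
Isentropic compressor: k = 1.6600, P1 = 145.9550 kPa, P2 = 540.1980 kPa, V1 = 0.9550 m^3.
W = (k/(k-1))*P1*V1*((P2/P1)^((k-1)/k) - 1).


(k-1)/k = 0.3976
(P2/P1)^exp = 1.6825
W = 2.5152 * 145.9550 * 0.9550 * (1.6825 - 1) = 239.2828 kJ

239.2828 kJ


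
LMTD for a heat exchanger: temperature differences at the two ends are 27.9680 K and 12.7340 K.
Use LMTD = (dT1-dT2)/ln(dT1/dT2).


dT1/dT2 = 2.1963
ln(dT1/dT2) = 0.7868
LMTD = 15.2340 / 0.7868 = 19.3623 K

19.3623 K


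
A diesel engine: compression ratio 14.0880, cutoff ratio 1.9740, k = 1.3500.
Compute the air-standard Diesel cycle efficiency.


r^(k-1) = 2.5240
rc^k = 2.5045
eta = 0.5467 = 54.6687%

54.6687%


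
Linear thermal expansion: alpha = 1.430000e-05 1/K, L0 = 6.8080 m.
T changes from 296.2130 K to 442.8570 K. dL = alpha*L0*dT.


dT = 146.6440 K
dL = 1.430000e-05 * 6.8080 * 146.6440 = 0.014276 m
L_final = 6.822276 m

dL = 0.014276 m


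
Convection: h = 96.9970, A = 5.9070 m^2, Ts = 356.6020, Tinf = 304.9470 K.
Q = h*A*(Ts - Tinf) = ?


dT = 51.6550 K
Q = 96.9970 * 5.9070 * 51.6550 = 29596.3149 W

29596.3149 W


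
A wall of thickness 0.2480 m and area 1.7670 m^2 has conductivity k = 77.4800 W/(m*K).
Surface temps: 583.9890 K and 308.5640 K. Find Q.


dT = 275.4250 K
Q = 77.4800 * 1.7670 * 275.4250 / 0.2480 = 152046.9941 W

152046.9941 W


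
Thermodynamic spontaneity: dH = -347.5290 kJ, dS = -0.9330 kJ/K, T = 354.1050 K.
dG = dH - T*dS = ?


T*dS = 354.1050 * -0.9330 = -330.3800 kJ
dG = -347.5290 + 330.3800 = -17.1490 kJ (spontaneous)

dG = -17.1490 kJ, spontaneous


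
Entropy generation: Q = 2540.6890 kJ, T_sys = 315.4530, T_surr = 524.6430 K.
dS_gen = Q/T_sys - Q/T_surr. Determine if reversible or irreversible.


dS_sys = 2540.6890/315.4530 = 8.0541 kJ/K
dS_surr = -2540.6890/524.6430 = -4.8427 kJ/K
dS_gen = 8.0541 - 4.8427 = 3.2114 kJ/K (irreversible)

dS_gen = 3.2114 kJ/K, irreversible


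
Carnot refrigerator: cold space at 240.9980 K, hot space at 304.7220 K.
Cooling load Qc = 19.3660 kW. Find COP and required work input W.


COP = 240.9980 / 63.7240 = 3.7819
W = 19.3660 / 3.7819 = 5.1207 kW

COP = 3.7819, W = 5.1207 kW


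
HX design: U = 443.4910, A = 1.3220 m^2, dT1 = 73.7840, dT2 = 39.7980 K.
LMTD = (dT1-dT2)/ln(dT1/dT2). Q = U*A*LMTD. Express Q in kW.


LMTD = 55.0536 K
Q = 443.4910 * 1.3220 * 55.0536 = 32277.6777 W = 32.2777 kW

32.2777 kW


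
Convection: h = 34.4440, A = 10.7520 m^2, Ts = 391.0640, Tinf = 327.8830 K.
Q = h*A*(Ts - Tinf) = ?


dT = 63.1810 K
Q = 34.4440 * 10.7520 * 63.1810 = 23398.5708 W

23398.5708 W


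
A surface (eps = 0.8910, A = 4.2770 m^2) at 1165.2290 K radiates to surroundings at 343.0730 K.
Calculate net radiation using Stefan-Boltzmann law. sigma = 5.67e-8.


T^4 = 1.8435e+12
Tsurr^4 = 1.3853e+10
Q = 0.8910 * 5.67e-8 * 4.2770 * 1.8297e+12 = 395338.6870 W

395338.6870 W


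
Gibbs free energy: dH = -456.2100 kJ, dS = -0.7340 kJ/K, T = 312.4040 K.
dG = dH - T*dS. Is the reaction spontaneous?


T*dS = 312.4040 * -0.7340 = -229.3045 kJ
dG = -456.2100 + 229.3045 = -226.9055 kJ (spontaneous)

dG = -226.9055 kJ, spontaneous


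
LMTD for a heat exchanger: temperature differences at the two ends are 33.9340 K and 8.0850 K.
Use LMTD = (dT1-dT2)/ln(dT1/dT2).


dT1/dT2 = 4.1972
ln(dT1/dT2) = 1.4344
LMTD = 25.8490 / 1.4344 = 18.0207 K

18.0207 K


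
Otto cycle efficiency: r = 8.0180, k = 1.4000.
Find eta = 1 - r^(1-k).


r^(k-1) = 2.2995
eta = 1 - 1/2.2995 = 0.5651 = 56.5116%

56.5116%


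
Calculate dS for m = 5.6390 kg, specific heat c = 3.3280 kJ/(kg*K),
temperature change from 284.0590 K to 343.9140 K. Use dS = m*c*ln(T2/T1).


T2/T1 = 1.2107
ln(T2/T1) = 0.1912
dS = 5.6390 * 3.3280 * 0.1912 = 3.5884 kJ/K

3.5884 kJ/K


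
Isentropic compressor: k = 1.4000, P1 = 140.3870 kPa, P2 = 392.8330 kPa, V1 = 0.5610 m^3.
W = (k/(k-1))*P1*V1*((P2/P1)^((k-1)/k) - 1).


(k-1)/k = 0.2857
(P2/P1)^exp = 1.3418
W = 3.5000 * 140.3870 * 0.5610 * (1.3418 - 1) = 94.2108 kJ

94.2108 kJ


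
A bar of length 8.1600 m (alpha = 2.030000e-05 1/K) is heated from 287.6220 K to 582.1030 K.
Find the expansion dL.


dT = 294.4810 K
dL = 2.030000e-05 * 8.1600 * 294.4810 = 0.048780 m
L_final = 8.208780 m

dL = 0.048780 m


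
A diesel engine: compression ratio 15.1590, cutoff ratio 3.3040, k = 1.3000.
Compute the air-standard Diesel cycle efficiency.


r^(k-1) = 2.2605
rc^k = 4.7288
eta = 0.4493 = 44.9264%

44.9264%


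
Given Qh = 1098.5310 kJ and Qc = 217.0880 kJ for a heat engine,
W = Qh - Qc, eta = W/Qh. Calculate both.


W = 1098.5310 - 217.0880 = 881.4430 kJ
eta = 881.4430 / 1098.5310 = 0.8024 = 80.2383%

W = 881.4430 kJ, eta = 80.2383%


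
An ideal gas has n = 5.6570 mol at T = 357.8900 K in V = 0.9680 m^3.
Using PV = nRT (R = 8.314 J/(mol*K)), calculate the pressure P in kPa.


P = nRT/V = 5.6570 * 8.314 * 357.8900 / 0.9680
= 16832.3891 / 0.9680 = 17388.8317 Pa = 17.3888 kPa

17.3888 kPa


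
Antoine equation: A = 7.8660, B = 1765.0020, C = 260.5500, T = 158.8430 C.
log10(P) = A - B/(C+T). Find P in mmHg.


C+T = 419.3930
B/(C+T) = 4.2085
log10(P) = 7.8660 - 4.2085 = 3.6575
P = 10^3.6575 = 4544.9807 mmHg

4544.9807 mmHg


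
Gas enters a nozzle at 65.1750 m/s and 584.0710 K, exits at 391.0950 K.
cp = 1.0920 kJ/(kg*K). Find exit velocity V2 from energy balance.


dT = 192.9760 K
2*cp*1000*dT = 421459.5840
V1^2 = 4247.7806
V2 = sqrt(425707.3646) = 652.4625 m/s

652.4625 m/s


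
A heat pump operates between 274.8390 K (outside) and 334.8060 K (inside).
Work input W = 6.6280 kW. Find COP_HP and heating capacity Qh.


COP = 334.8060 / 59.9670 = 5.5832
Qh = 5.5832 * 6.6280 = 37.0053 kW

COP = 5.5832, Qh = 37.0053 kW


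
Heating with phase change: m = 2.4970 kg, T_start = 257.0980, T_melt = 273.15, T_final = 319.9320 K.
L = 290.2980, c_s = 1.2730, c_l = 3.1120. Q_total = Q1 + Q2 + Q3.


Q1 (sensible, solid) = 2.4970 * 1.2730 * 16.0520 = 51.0242 kJ
Q2 (latent) = 2.4970 * 290.2980 = 724.8741 kJ
Q3 (sensible, liquid) = 2.4970 * 3.1120 * 46.7820 = 363.5272 kJ
Q_total = 1139.4255 kJ

1139.4255 kJ


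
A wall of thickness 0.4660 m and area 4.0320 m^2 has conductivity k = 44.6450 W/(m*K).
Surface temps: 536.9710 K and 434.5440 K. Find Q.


dT = 102.4270 K
Q = 44.6450 * 4.0320 * 102.4270 / 0.4660 = 39565.9763 W

39565.9763 W


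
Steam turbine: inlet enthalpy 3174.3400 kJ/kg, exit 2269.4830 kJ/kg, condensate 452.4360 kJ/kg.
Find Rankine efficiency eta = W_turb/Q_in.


W = 904.8570 kJ/kg
Q_in = 2721.9040 kJ/kg
eta = 0.3324 = 33.2435%

eta = 33.2435%


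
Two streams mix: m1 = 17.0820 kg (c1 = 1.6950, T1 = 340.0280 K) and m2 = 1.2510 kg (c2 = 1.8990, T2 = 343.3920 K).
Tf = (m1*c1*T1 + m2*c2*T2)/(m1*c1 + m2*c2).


num = 10660.9462
den = 31.3296
Tf = 340.2831 K

340.2831 K


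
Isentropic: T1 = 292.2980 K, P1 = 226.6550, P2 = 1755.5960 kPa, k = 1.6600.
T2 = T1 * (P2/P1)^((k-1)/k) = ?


(k-1)/k = 0.3976
(P2/P1)^exp = 2.2567
T2 = 292.2980 * 2.2567 = 659.6404 K

659.6404 K


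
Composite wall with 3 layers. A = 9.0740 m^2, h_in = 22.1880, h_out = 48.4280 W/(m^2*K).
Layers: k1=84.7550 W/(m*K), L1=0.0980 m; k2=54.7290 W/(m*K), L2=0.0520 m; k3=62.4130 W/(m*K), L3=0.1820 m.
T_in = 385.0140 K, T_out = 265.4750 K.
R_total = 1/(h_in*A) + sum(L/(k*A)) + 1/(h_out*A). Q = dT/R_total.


R_conv_in = 1/(22.1880*9.0740) = 0.0050
R_1 = 0.0980/(84.7550*9.0740) = 0.0001
R_2 = 0.0520/(54.7290*9.0740) = 0.0001
R_3 = 0.1820/(62.4130*9.0740) = 0.0003
R_conv_out = 1/(48.4280*9.0740) = 0.0023
R_total = 0.0078 K/W
Q = 119.5390 / 0.0078 = 15333.3364 W

R_total = 0.0078 K/W, Q = 15333.3364 W


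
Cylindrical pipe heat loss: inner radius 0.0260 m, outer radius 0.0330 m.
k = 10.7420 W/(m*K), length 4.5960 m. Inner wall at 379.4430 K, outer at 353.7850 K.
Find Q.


dT = 25.6580 K
ln(ro/ri) = 0.2384
Q = 2*pi*10.7420*4.5960*25.6580 / 0.2384 = 33384.2409 W

33384.2409 W


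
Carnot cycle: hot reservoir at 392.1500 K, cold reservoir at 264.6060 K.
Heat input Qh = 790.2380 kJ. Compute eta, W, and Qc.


eta = 1 - 264.6060/392.1500 = 0.3252
W = 0.3252 * 790.2380 = 257.0193 kJ
Qc = 790.2380 - 257.0193 = 533.2187 kJ

eta = 32.5243%, W = 257.0193 kJ, Qc = 533.2187 kJ


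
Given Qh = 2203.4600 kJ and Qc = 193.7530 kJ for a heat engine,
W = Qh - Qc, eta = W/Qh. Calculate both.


W = 2203.4600 - 193.7530 = 2009.7070 kJ
eta = 2009.7070 / 2203.4600 = 0.9121 = 91.2069%

W = 2009.7070 kJ, eta = 91.2069%


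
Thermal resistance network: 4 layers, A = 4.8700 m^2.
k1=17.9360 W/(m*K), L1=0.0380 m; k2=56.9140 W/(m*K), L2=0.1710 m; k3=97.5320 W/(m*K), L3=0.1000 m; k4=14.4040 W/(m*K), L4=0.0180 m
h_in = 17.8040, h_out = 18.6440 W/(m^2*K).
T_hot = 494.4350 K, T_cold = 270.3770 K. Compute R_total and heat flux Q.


R_conv_in = 1/(17.8040*4.8700) = 0.0115
R_1 = 0.0380/(17.9360*4.8700) = 0.0004
R_2 = 0.1710/(56.9140*4.8700) = 0.0006
R_3 = 0.1000/(97.5320*4.8700) = 0.0002
R_4 = 0.0180/(14.4040*4.8700) = 0.0003
R_conv_out = 1/(18.6440*4.8700) = 0.0110
R_total = 0.0241 K/W
Q = 224.0580 / 0.0241 = 9310.1132 W

R_total = 0.0241 K/W, Q = 9310.1132 W


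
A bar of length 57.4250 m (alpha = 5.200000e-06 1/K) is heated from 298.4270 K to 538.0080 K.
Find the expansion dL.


dT = 239.5810 K
dL = 5.200000e-06 * 57.4250 * 239.5810 = 0.071541 m
L_final = 57.496541 m

dL = 0.071541 m


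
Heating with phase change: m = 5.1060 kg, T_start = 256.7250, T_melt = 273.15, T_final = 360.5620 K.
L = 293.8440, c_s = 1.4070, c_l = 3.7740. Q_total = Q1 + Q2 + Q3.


Q1 (sensible, solid) = 5.1060 * 1.4070 * 16.4250 = 117.9995 kJ
Q2 (latent) = 5.1060 * 293.8440 = 1500.3675 kJ
Q3 (sensible, liquid) = 5.1060 * 3.7740 * 87.4120 = 1684.4331 kJ
Q_total = 3302.8001 kJ

3302.8001 kJ


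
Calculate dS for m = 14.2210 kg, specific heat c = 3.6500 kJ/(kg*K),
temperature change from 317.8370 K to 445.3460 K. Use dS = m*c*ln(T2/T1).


T2/T1 = 1.4012
ln(T2/T1) = 0.3373
dS = 14.2210 * 3.6500 * 0.3373 = 17.5088 kJ/K

17.5088 kJ/K


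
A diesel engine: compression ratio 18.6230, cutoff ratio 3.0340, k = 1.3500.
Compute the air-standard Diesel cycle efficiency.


r^(k-1) = 2.7830
rc^k = 4.4743
eta = 0.5454 = 54.5368%

54.5368%


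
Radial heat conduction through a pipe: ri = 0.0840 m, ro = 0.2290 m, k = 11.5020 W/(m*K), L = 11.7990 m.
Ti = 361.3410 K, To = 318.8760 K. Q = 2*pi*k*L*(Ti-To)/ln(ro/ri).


dT = 42.4650 K
ln(ro/ri) = 1.0029
Q = 2*pi*11.5020*11.7990*42.4650 / 1.0029 = 36105.1934 W

36105.1934 W


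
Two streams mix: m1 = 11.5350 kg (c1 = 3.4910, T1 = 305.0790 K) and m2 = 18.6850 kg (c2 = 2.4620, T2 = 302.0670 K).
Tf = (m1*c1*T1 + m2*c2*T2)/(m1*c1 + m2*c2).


num = 26180.9583
den = 86.2712
Tf = 303.4729 K

303.4729 K


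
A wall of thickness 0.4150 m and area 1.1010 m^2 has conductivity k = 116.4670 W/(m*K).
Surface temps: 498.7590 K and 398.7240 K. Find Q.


dT = 100.0350 K
Q = 116.4670 * 1.1010 * 100.0350 / 0.4150 = 30909.6500 W

30909.6500 W


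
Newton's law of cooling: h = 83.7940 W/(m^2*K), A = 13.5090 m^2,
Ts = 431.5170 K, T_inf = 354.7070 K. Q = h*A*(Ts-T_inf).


dT = 76.8100 K
Q = 83.7940 * 13.5090 * 76.8100 = 86946.8573 W

86946.8573 W


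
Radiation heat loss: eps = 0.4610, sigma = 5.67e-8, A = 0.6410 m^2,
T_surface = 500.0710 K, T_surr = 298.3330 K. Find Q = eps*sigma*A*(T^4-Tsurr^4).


T^4 = 6.2536e+10
Tsurr^4 = 7.9215e+09
Q = 0.4610 * 5.67e-8 * 0.6410 * 5.4614e+10 = 915.0533 W

915.0533 W


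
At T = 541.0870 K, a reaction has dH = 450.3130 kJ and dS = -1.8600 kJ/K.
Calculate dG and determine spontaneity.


T*dS = 541.0870 * -1.8600 = -1006.4218 kJ
dG = 450.3130 + 1006.4218 = 1456.7348 kJ (non-spontaneous)

dG = 1456.7348 kJ, non-spontaneous


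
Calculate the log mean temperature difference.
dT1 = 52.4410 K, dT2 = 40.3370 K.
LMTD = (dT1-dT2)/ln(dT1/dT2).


dT1/dT2 = 1.3001
ln(dT1/dT2) = 0.2624
LMTD = 12.1040 / 0.2624 = 46.1246 K

46.1246 K


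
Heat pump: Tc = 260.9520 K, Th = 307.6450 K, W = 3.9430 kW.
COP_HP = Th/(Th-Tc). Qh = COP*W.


COP = 307.6450 / 46.6930 = 6.5887
Qh = 6.5887 * 3.9430 = 25.9791 kW

COP = 6.5887, Qh = 25.9791 kW


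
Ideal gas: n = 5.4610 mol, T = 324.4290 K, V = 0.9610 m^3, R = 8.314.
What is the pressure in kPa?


P = nRT/V = 5.4610 * 8.314 * 324.4290 / 0.9610
= 14729.9701 / 0.9610 = 15327.7524 Pa = 15.3278 kPa

15.3278 kPa


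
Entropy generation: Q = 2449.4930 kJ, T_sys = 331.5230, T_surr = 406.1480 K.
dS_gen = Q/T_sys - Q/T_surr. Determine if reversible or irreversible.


dS_sys = 2449.4930/331.5230 = 7.3886 kJ/K
dS_surr = -2449.4930/406.1480 = -6.0310 kJ/K
dS_gen = 7.3886 - 6.0310 = 1.3576 kJ/K (irreversible)

dS_gen = 1.3576 kJ/K, irreversible


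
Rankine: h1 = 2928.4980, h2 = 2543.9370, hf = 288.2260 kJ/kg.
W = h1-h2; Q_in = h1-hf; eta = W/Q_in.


W = 384.5610 kJ/kg
Q_in = 2640.2720 kJ/kg
eta = 0.1457 = 14.5652%

eta = 14.5652%


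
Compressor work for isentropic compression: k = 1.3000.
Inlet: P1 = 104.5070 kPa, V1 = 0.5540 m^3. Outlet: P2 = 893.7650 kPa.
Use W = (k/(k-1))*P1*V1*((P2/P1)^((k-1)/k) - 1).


(k-1)/k = 0.2308
(P2/P1)^exp = 1.6409
W = 4.3333 * 104.5070 * 0.5540 * (1.6409 - 1) = 160.8053 kJ

160.8053 kJ


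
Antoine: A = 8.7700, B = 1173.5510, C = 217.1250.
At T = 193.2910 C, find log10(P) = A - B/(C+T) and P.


C+T = 410.4160
B/(C+T) = 2.8594
log10(P) = 8.7700 - 2.8594 = 5.9106
P = 10^5.9106 = 813920.0579 mmHg

813920.0579 mmHg


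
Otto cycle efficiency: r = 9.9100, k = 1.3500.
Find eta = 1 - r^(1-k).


r^(k-1) = 2.2316
eta = 1 - 1/2.2316 = 0.5519 = 55.1901%

55.1901%


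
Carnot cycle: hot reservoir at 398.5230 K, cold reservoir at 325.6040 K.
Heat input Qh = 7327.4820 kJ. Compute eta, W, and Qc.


eta = 1 - 325.6040/398.5230 = 0.1830
W = 0.1830 * 7327.4820 = 1340.7323 kJ
Qc = 7327.4820 - 1340.7323 = 5986.7497 kJ

eta = 18.2973%, W = 1340.7323 kJ, Qc = 5986.7497 kJ


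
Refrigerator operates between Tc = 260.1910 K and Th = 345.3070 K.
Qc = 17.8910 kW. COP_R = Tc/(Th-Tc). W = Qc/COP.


COP = 260.1910 / 85.1160 = 3.0569
W = 17.8910 / 3.0569 = 5.8527 kW

COP = 3.0569, W = 5.8527 kW


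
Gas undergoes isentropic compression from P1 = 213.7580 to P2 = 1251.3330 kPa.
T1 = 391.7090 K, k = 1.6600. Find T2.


(k-1)/k = 0.3976
(P2/P1)^exp = 2.0190
T2 = 391.7090 * 2.0190 = 790.8507 K

790.8507 K


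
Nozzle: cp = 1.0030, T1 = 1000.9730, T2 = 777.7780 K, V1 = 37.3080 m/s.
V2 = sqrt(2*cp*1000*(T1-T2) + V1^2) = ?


dT = 223.1950 K
2*cp*1000*dT = 447729.1700
V1^2 = 1391.8869
V2 = sqrt(449121.0569) = 670.1649 m/s

670.1649 m/s


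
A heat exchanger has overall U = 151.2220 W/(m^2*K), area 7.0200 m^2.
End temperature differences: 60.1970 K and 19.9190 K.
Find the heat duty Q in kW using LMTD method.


LMTD = 36.4194 K
Q = 151.2220 * 7.0200 * 36.4194 = 38662.0694 W = 38.6621 kW

38.6621 kW


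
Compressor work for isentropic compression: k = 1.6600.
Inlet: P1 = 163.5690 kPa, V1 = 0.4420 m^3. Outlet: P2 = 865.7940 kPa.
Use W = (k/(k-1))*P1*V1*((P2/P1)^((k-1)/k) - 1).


(k-1)/k = 0.3976
(P2/P1)^exp = 1.9397
W = 2.5152 * 163.5690 * 0.4420 * (1.9397 - 1) = 170.8799 kJ

170.8799 kJ


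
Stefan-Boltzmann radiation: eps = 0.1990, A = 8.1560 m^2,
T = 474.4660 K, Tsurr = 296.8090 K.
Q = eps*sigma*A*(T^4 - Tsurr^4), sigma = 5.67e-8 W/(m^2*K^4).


T^4 = 5.0678e+10
Tsurr^4 = 7.7608e+09
Q = 0.1990 * 5.67e-8 * 8.1560 * 4.2917e+10 = 3949.5307 W

3949.5307 W


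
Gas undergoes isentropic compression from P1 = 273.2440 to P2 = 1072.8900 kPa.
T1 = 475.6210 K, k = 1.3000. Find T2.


(k-1)/k = 0.2308
(P2/P1)^exp = 1.3711
T2 = 475.6210 * 1.3711 = 652.1372 K

652.1372 K


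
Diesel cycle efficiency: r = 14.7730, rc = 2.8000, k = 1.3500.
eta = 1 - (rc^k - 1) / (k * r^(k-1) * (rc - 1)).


r^(k-1) = 2.5663
rc^k = 4.0148
eta = 0.5166 = 51.6566%

51.6566%


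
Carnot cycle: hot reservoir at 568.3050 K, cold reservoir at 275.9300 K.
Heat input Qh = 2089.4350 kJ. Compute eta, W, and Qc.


eta = 1 - 275.9300/568.3050 = 0.5145
W = 0.5145 * 2089.4350 = 1074.9484 kJ
Qc = 2089.4350 - 1074.9484 = 1014.4866 kJ

eta = 51.4468%, W = 1074.9484 kJ, Qc = 1014.4866 kJ


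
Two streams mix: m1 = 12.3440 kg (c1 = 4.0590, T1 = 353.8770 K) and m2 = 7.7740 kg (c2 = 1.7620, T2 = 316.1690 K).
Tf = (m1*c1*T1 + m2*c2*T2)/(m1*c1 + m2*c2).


num = 22061.5739
den = 63.8021
Tf = 345.7814 K

345.7814 K


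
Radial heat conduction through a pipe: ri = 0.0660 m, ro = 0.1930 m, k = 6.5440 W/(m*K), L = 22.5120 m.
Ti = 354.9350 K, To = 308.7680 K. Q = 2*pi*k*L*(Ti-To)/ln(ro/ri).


dT = 46.1670 K
ln(ro/ri) = 1.0730
Q = 2*pi*6.5440*22.5120*46.1670 / 1.0730 = 39824.9120 W

39824.9120 W


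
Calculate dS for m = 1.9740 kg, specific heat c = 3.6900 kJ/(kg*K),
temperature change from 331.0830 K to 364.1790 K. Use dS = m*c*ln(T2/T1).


T2/T1 = 1.1000
ln(T2/T1) = 0.0953
dS = 1.9740 * 3.6900 * 0.0953 = 0.6940 kJ/K

0.6940 kJ/K


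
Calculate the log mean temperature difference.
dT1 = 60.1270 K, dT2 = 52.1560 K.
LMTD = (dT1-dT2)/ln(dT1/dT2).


dT1/dT2 = 1.1528
ln(dT1/dT2) = 0.1422
LMTD = 7.9710 / 0.1422 = 56.0471 K

56.0471 K


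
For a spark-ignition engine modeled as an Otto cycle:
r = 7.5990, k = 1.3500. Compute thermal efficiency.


r^(k-1) = 2.0336
eta = 1 - 1/2.0336 = 0.5083 = 50.8260%

50.8260%


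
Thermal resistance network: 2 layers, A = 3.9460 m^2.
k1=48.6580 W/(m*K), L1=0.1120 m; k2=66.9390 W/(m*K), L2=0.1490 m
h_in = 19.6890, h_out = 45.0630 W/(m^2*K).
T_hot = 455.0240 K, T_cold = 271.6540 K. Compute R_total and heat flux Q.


R_conv_in = 1/(19.6890*3.9460) = 0.0129
R_1 = 0.1120/(48.6580*3.9460) = 0.0006
R_2 = 0.1490/(66.9390*3.9460) = 0.0006
R_conv_out = 1/(45.0630*3.9460) = 0.0056
R_total = 0.0196 K/W
Q = 183.3700 / 0.0196 = 9335.4519 W

R_total = 0.0196 K/W, Q = 9335.4519 W


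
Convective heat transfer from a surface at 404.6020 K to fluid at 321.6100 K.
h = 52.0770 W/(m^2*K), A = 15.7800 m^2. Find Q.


dT = 82.9920 K
Q = 52.0770 * 15.7800 * 82.9920 = 68200.7558 W

68200.7558 W


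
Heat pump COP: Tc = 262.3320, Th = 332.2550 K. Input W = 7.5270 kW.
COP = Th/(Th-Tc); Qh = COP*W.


COP = 332.2550 / 69.9230 = 4.7517
Qh = 4.7517 * 7.5270 = 35.7662 kW

COP = 4.7517, Qh = 35.7662 kW


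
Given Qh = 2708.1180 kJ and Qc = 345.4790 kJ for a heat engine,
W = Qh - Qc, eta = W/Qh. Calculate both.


W = 2708.1180 - 345.4790 = 2362.6390 kJ
eta = 2362.6390 / 2708.1180 = 0.8724 = 87.2428%

W = 2362.6390 kJ, eta = 87.2428%


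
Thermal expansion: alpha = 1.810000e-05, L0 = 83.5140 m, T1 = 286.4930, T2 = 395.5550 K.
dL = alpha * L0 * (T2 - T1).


dT = 109.0620 K
dL = 1.810000e-05 * 83.5140 * 109.0620 = 0.164858 m
L_final = 83.678858 m

dL = 0.164858 m


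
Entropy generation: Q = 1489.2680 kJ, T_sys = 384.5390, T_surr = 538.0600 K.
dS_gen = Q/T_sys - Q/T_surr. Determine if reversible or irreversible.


dS_sys = 1489.2680/384.5390 = 3.8729 kJ/K
dS_surr = -1489.2680/538.0600 = -2.7678 kJ/K
dS_gen = 3.8729 - 2.7678 = 1.1050 kJ/K (irreversible)

dS_gen = 1.1050 kJ/K, irreversible


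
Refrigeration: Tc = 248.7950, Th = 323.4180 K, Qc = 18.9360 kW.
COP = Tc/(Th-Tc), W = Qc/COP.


COP = 248.7950 / 74.6230 = 3.3340
W = 18.9360 / 3.3340 = 5.6796 kW

COP = 3.3340, W = 5.6796 kW


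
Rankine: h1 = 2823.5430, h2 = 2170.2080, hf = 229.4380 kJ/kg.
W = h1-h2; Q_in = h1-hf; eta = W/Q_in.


W = 653.3350 kJ/kg
Q_in = 2594.1050 kJ/kg
eta = 0.2519 = 25.1854%

eta = 25.1854%


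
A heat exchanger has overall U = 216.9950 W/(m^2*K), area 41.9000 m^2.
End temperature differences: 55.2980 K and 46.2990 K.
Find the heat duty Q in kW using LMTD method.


LMTD = 50.6654 K
Q = 216.9950 * 41.9000 * 50.6654 = 460654.1520 W = 460.6542 kW

460.6542 kW


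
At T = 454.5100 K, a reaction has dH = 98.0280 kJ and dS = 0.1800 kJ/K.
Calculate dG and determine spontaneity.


T*dS = 454.5100 * 0.1800 = 81.8118 kJ
dG = 98.0280 - 81.8118 = 16.2162 kJ (non-spontaneous)

dG = 16.2162 kJ, non-spontaneous


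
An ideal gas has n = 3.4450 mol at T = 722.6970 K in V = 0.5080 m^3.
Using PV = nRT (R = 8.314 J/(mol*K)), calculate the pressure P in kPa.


P = nRT/V = 3.4450 * 8.314 * 722.6970 / 0.5080
= 20699.2923 / 0.5080 = 40746.6385 Pa = 40.7466 kPa

40.7466 kPa


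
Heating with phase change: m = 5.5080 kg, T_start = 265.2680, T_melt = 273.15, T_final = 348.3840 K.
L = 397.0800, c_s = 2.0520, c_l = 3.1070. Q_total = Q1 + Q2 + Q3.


Q1 (sensible, solid) = 5.5080 * 2.0520 * 7.8820 = 89.0856 kJ
Q2 (latent) = 5.5080 * 397.0800 = 2187.1166 kJ
Q3 (sensible, liquid) = 5.5080 * 3.1070 * 75.2340 = 1287.5062 kJ
Q_total = 3563.7085 kJ

3563.7085 kJ


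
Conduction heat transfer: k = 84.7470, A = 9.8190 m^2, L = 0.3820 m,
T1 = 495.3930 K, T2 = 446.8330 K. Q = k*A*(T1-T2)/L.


dT = 48.5600 K
Q = 84.7470 * 9.8190 * 48.5600 / 0.3820 = 105780.8149 W

105780.8149 W


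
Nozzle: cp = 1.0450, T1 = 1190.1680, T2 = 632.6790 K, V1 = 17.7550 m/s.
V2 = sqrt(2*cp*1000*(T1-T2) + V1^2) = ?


dT = 557.4890 K
2*cp*1000*dT = 1165152.0100
V1^2 = 315.2400
V2 = sqrt(1165467.2500) = 1079.5681 m/s

1079.5681 m/s


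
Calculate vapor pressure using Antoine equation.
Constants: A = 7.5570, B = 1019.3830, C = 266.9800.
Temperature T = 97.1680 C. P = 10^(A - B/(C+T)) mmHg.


C+T = 364.1480
B/(C+T) = 2.7994
log10(P) = 7.5570 - 2.7994 = 4.7576
P = 10^4.7576 = 57231.5431 mmHg

57231.5431 mmHg


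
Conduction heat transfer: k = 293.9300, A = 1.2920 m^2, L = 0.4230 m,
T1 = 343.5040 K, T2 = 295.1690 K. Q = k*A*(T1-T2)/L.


dT = 48.3350 K
Q = 293.9300 * 1.2920 * 48.3350 / 0.4230 = 43393.8101 W

43393.8101 W


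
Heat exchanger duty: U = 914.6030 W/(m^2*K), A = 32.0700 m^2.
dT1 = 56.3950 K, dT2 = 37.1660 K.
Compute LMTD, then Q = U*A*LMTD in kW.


LMTD = 46.1142 K
Q = 914.6030 * 32.0700 * 46.1142 = 1352591.5312 W = 1352.5915 kW

1352.5915 kW


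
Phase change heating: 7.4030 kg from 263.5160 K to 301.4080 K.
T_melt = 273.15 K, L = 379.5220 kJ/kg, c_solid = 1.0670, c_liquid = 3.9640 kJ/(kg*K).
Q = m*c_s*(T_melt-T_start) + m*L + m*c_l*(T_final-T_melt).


Q1 (sensible, solid) = 7.4030 * 1.0670 * 9.6340 = 76.0990 kJ
Q2 (latent) = 7.4030 * 379.5220 = 2809.6014 kJ
Q3 (sensible, liquid) = 7.4030 * 3.9640 * 28.2580 = 829.2449 kJ
Q_total = 3714.9453 kJ

3714.9453 kJ


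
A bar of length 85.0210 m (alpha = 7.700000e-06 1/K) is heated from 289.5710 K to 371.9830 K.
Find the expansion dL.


dT = 82.4120 K
dL = 7.700000e-06 * 85.0210 * 82.4120 = 0.053952 m
L_final = 85.074952 m

dL = 0.053952 m


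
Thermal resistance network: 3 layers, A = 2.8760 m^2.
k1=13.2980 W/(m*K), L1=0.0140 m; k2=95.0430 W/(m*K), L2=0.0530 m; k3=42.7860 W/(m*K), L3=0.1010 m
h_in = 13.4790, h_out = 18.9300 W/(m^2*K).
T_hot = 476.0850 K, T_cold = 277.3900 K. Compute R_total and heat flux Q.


R_conv_in = 1/(13.4790*2.8760) = 0.0258
R_1 = 0.0140/(13.2980*2.8760) = 0.0004
R_2 = 0.0530/(95.0430*2.8760) = 0.0002
R_3 = 0.1010/(42.7860*2.8760) = 0.0008
R_conv_out = 1/(18.9300*2.8760) = 0.0184
R_total = 0.0455 K/W
Q = 198.6950 / 0.0455 = 4362.6324 W

R_total = 0.0455 K/W, Q = 4362.6324 W


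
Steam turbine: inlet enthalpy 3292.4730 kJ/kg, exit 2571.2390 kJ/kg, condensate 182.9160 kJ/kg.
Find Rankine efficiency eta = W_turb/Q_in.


W = 721.2340 kJ/kg
Q_in = 3109.5570 kJ/kg
eta = 0.2319 = 23.1941%

eta = 23.1941%


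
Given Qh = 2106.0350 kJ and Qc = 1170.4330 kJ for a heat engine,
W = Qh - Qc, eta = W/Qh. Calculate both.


W = 2106.0350 - 1170.4330 = 935.6020 kJ
eta = 935.6020 / 2106.0350 = 0.4442 = 44.4248%

W = 935.6020 kJ, eta = 44.4248%


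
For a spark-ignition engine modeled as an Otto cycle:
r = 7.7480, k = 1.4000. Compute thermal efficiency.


r^(k-1) = 2.2682
eta = 1 - 1/2.2682 = 0.5591 = 55.9116%

55.9116%


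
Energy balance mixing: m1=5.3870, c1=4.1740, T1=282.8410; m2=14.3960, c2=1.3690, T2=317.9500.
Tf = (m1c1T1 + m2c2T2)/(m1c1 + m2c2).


num = 12625.9735
den = 42.1935
Tf = 299.2400 K

299.2400 K


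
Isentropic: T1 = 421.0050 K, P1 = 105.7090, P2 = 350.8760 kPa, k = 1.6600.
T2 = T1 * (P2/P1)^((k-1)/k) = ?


(k-1)/k = 0.3976
(P2/P1)^exp = 1.6112
T2 = 421.0050 * 1.6112 = 678.3415 K

678.3415 K


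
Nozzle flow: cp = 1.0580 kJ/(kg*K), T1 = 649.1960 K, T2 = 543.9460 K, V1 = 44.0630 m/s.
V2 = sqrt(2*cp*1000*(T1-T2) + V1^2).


dT = 105.2500 K
2*cp*1000*dT = 222709.0000
V1^2 = 1941.5480
V2 = sqrt(224650.5480) = 473.9732 m/s

473.9732 m/s


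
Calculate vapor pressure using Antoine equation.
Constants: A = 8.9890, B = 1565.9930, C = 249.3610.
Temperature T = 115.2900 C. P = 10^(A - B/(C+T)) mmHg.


C+T = 364.6510
B/(C+T) = 4.2945
log10(P) = 8.9890 - 4.2945 = 4.6945
P = 10^4.6945 = 49488.2359 mmHg

49488.2359 mmHg


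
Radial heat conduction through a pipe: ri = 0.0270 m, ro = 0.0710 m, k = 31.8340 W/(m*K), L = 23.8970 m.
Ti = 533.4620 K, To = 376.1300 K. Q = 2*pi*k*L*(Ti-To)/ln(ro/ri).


dT = 157.3320 K
ln(ro/ri) = 0.9668
Q = 2*pi*31.8340*23.8970*157.3320 / 0.9668 = 777813.6584 W

777813.6584 W


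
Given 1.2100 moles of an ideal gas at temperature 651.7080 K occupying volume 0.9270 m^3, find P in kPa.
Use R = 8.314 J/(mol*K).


P = nRT/V = 1.2100 * 8.314 * 651.7080 / 0.9270
= 6556.1434 / 0.9270 = 7072.4308 Pa = 7.0724 kPa

7.0724 kPa


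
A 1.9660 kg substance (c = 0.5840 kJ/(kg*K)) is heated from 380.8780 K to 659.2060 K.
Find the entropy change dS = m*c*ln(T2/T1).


T2/T1 = 1.7308
ln(T2/T1) = 0.5486
dS = 1.9660 * 0.5840 * 0.5486 = 0.6298 kJ/K

0.6298 kJ/K


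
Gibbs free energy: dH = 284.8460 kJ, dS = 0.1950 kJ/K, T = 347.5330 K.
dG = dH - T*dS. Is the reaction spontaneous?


T*dS = 347.5330 * 0.1950 = 67.7689 kJ
dG = 284.8460 - 67.7689 = 217.0771 kJ (non-spontaneous)

dG = 217.0771 kJ, non-spontaneous


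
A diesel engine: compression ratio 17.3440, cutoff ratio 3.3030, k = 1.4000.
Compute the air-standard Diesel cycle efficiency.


r^(k-1) = 3.1308
rc^k = 5.3269
eta = 0.5714 = 57.1361%

57.1361%


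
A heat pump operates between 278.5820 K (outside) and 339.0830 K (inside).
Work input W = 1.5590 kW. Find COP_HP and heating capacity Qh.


COP = 339.0830 / 60.5010 = 5.6046
Qh = 5.6046 * 1.5590 = 8.7375 kW

COP = 5.6046, Qh = 8.7375 kW


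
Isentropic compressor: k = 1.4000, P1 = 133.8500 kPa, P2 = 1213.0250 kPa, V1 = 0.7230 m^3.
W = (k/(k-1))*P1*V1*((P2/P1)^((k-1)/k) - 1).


(k-1)/k = 0.2857
(P2/P1)^exp = 1.8772
W = 3.5000 * 133.8500 * 0.7230 * (1.8772 - 1) = 297.0993 kJ

297.0993 kJ


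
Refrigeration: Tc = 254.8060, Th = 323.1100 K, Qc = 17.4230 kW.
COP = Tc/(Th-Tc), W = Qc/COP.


COP = 254.8060 / 68.3040 = 3.7305
W = 17.4230 / 3.7305 = 4.6705 kW

COP = 3.7305, W = 4.6705 kW


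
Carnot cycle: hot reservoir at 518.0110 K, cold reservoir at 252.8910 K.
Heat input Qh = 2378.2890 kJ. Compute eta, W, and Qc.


eta = 1 - 252.8910/518.0110 = 0.5118
W = 0.5118 * 2378.2890 = 1217.2174 kJ
Qc = 2378.2890 - 1217.2174 = 1161.0716 kJ

eta = 51.1804%, W = 1217.2174 kJ, Qc = 1161.0716 kJ


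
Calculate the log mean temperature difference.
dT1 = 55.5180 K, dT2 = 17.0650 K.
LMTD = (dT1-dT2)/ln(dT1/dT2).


dT1/dT2 = 3.2533
ln(dT1/dT2) = 1.1797
LMTD = 38.4530 / 1.1797 = 32.5962 K

32.5962 K


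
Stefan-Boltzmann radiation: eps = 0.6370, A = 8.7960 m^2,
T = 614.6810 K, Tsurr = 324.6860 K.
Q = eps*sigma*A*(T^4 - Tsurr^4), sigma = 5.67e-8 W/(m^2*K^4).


T^4 = 1.4276e+11
Tsurr^4 = 1.1114e+10
Q = 0.6370 * 5.67e-8 * 8.7960 * 1.3164e+11 = 41822.3793 W

41822.3793 W


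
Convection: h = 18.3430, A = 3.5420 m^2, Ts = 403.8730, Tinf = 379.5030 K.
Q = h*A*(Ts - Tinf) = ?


dT = 24.3700 K
Q = 18.3430 * 3.5420 * 24.3700 = 1583.3410 W

1583.3410 W


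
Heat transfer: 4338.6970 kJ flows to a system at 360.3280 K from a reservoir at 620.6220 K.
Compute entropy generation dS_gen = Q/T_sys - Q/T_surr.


dS_sys = 4338.6970/360.3280 = 12.0410 kJ/K
dS_surr = -4338.6970/620.6220 = -6.9909 kJ/K
dS_gen = 12.0410 - 6.9909 = 5.0501 kJ/K (irreversible)

dS_gen = 5.0501 kJ/K, irreversible


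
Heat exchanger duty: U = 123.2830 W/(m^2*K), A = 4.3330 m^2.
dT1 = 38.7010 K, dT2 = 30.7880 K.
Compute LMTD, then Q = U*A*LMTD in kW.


LMTD = 34.5938 K
Q = 123.2830 * 4.3330 * 34.5938 = 18479.4952 W = 18.4795 kW

18.4795 kW


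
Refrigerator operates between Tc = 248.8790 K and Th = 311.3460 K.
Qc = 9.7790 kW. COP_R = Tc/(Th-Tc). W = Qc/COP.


COP = 248.8790 / 62.4670 = 3.9842
W = 9.7790 / 3.9842 = 2.4545 kW

COP = 3.9842, W = 2.4545 kW


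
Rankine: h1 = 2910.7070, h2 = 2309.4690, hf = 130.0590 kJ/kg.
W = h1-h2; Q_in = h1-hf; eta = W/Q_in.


W = 601.2380 kJ/kg
Q_in = 2780.6480 kJ/kg
eta = 0.2162 = 21.6222%

eta = 21.6222%


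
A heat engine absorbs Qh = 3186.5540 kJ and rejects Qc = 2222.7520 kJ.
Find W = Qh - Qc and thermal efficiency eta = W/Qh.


W = 3186.5540 - 2222.7520 = 963.8020 kJ
eta = 963.8020 / 3186.5540 = 0.3025 = 30.2459%

W = 963.8020 kJ, eta = 30.2459%


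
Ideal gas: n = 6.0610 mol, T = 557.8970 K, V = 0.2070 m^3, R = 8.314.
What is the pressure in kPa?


P = nRT/V = 6.0610 * 8.314 * 557.8970 / 0.2070
= 28113.0736 / 0.2070 = 135811.9500 Pa = 135.8119 kPa

135.8119 kPa


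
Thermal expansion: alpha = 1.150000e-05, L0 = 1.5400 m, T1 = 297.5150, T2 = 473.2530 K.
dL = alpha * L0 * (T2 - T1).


dT = 175.7380 K
dL = 1.150000e-05 * 1.5400 * 175.7380 = 0.003112 m
L_final = 1.543112 m

dL = 0.003112 m


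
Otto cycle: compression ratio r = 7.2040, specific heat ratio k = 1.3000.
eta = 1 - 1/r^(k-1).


r^(k-1) = 1.8083
eta = 1 - 1/1.8083 = 0.4470 = 44.6996%

44.6996%


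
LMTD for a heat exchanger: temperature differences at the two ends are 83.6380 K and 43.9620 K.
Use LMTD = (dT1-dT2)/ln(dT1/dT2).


dT1/dT2 = 1.9025
ln(dT1/dT2) = 0.6432
LMTD = 39.6760 / 0.6432 = 61.6880 K

61.6880 K


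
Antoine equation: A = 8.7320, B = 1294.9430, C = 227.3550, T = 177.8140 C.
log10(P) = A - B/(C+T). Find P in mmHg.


C+T = 405.1690
B/(C+T) = 3.1961
log10(P) = 8.7320 - 3.1961 = 5.5359
P = 10^5.5359 = 343513.2866 mmHg

343513.2866 mmHg


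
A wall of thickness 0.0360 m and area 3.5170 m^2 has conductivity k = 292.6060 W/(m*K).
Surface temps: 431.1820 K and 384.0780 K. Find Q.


dT = 47.1040 K
Q = 292.6060 * 3.5170 * 47.1040 / 0.0360 = 1346514.0307 W

1346514.0307 W


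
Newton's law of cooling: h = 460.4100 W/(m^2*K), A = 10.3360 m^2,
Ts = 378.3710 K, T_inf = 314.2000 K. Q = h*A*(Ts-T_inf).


dT = 64.1710 K
Q = 460.4100 * 10.3360 * 64.1710 = 305376.8111 W

305376.8111 W


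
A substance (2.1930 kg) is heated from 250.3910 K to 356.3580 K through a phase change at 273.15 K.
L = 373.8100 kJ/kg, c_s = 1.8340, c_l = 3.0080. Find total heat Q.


Q1 (sensible, solid) = 2.1930 * 1.8340 * 22.7590 = 91.5358 kJ
Q2 (latent) = 2.1930 * 373.8100 = 819.7653 kJ
Q3 (sensible, liquid) = 2.1930 * 3.0080 * 83.2080 = 548.8852 kJ
Q_total = 1460.1864 kJ

1460.1864 kJ


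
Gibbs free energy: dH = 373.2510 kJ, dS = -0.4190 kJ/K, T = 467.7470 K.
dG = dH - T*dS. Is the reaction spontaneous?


T*dS = 467.7470 * -0.4190 = -195.9860 kJ
dG = 373.2510 + 195.9860 = 569.2370 kJ (non-spontaneous)

dG = 569.2370 kJ, non-spontaneous


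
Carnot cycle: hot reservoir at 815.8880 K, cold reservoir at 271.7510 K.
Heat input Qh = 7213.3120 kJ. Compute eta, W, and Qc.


eta = 1 - 271.7510/815.8880 = 0.6669
W = 0.6669 * 7213.3120 = 4810.7460 kJ
Qc = 7213.3120 - 4810.7460 = 2402.5660 kJ

eta = 66.6926%, W = 4810.7460 kJ, Qc = 2402.5660 kJ


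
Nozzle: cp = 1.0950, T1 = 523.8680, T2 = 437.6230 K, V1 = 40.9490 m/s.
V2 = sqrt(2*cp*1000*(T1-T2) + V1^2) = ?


dT = 86.2450 K
2*cp*1000*dT = 188876.5500
V1^2 = 1676.8206
V2 = sqrt(190553.3706) = 436.5242 m/s

436.5242 m/s


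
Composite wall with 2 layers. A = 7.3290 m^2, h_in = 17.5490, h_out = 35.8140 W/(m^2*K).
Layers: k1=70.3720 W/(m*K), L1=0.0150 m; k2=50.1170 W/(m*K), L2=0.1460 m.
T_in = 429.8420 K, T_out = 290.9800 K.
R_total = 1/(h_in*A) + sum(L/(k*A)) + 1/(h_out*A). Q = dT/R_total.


R_conv_in = 1/(17.5490*7.3290) = 0.0078
R_1 = 0.0150/(70.3720*7.3290) = 2.9083e-05
R_2 = 0.1460/(50.1170*7.3290) = 0.0004
R_conv_out = 1/(35.8140*7.3290) = 0.0038
R_total = 0.0120 K/W
Q = 138.8620 / 0.0120 = 11560.8333 W

R_total = 0.0120 K/W, Q = 11560.8333 W


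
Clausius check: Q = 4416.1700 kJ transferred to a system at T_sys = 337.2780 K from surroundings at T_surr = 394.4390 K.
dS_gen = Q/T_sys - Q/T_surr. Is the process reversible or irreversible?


dS_sys = 4416.1700/337.2780 = 13.0936 kJ/K
dS_surr = -4416.1700/394.4390 = -11.1961 kJ/K
dS_gen = 13.0936 - 11.1961 = 1.8975 kJ/K (irreversible)

dS_gen = 1.8975 kJ/K, irreversible


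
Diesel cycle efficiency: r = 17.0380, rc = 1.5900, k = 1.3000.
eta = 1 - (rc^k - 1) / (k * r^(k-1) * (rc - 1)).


r^(k-1) = 2.3411
rc^k = 1.8273
eta = 0.5393 = 53.9260%

53.9260%


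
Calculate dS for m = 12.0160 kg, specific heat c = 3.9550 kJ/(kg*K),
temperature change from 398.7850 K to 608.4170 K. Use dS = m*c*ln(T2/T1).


T2/T1 = 1.5257
ln(T2/T1) = 0.4224
dS = 12.0160 * 3.9550 * 0.4224 = 20.0756 kJ/K

20.0756 kJ/K


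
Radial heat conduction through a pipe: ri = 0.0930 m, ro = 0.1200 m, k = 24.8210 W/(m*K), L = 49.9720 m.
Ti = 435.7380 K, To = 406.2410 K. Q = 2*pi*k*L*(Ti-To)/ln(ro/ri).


dT = 29.4970 K
ln(ro/ri) = 0.2549
Q = 2*pi*24.8210*49.9720*29.4970 / 0.2549 = 901876.5444 W

901876.5444 W


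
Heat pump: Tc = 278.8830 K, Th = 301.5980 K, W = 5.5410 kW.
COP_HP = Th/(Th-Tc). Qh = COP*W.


COP = 301.5980 / 22.7150 = 13.2775
Qh = 13.2775 * 5.5410 = 73.5705 kW

COP = 13.2775, Qh = 73.5705 kW


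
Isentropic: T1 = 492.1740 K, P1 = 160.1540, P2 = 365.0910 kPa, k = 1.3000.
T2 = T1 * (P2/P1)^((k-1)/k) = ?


(k-1)/k = 0.2308
(P2/P1)^exp = 1.2094
T2 = 492.1740 * 1.2094 = 595.2543 K

595.2543 K


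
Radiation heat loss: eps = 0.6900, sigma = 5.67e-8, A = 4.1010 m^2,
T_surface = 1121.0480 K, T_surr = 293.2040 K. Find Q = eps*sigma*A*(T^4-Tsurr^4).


T^4 = 1.5794e+12
Tsurr^4 = 7.3906e+09
Q = 0.6900 * 5.67e-8 * 4.1010 * 1.5720e+12 = 252221.3114 W

252221.3114 W


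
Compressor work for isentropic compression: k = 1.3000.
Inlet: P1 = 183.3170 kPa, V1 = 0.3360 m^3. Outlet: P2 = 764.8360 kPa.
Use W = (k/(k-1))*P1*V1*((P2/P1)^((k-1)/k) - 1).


(k-1)/k = 0.2308
(P2/P1)^exp = 1.3905
W = 4.3333 * 183.3170 * 0.3360 * (1.3905 - 1) = 104.2199 kJ

104.2199 kJ


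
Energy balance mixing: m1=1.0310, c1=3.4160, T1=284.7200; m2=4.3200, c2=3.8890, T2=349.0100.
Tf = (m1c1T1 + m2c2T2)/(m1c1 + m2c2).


num = 6866.2898
den = 20.3224
Tf = 337.8685 K

337.8685 K


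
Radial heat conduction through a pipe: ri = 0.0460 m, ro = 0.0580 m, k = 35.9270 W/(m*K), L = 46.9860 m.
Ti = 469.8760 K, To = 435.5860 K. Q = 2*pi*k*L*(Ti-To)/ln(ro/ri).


dT = 34.2900 K
ln(ro/ri) = 0.2318
Q = 2*pi*35.9270*46.9860*34.2900 / 0.2318 = 1568990.5438 W

1568990.5438 W


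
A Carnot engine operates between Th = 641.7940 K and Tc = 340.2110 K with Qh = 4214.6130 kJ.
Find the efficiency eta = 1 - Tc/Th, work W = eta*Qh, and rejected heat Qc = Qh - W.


eta = 1 - 340.2110/641.7940 = 0.4699
W = 0.4699 * 4214.6130 = 1980.4729 kJ
Qc = 4214.6130 - 1980.4729 = 2234.1401 kJ

eta = 46.9906%, W = 1980.4729 kJ, Qc = 2234.1401 kJ


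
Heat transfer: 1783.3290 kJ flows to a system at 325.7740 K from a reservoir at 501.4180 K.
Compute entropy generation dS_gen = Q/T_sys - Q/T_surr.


dS_sys = 1783.3290/325.7740 = 5.4741 kJ/K
dS_surr = -1783.3290/501.4180 = -3.5566 kJ/K
dS_gen = 5.4741 - 3.5566 = 1.9176 kJ/K (irreversible)

dS_gen = 1.9176 kJ/K, irreversible
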